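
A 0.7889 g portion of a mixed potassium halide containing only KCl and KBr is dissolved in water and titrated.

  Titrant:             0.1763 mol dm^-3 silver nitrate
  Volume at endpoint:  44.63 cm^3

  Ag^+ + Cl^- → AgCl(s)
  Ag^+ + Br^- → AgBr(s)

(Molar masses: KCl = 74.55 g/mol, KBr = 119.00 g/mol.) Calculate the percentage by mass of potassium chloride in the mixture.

31.34 %

n(AgNO3) = 0.04463 × 0.1763 = 7.868 × 10^-3 mol
Let x = n(KCl), y = n(KBr).
Titrant: 1x + 1y = 7.868 × 10^-3;  mass: 74.55x + 119.00y = 0.7889
Solving, x = 3.317 × 10^-3 mol, y = 4.552 × 10^-3 mol
mass of KCl = 3.317 × 10^-3 × 74.55 = 0.2473 g
% KCl = 0.2473 / 0.7889 × 100 = 31.34 %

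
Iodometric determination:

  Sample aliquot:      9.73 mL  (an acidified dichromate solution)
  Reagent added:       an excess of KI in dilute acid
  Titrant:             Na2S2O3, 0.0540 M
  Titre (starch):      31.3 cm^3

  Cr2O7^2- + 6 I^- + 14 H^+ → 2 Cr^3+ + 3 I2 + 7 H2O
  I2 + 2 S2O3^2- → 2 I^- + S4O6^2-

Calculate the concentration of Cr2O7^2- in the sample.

n(S2O3^2-) = 0.0313 × 0.0540 = 1.69 × 10^-3 mol
n(I2) = n(S2O3^2-)/2 = 8.45 × 10^-4 mol
From the 1:3 ratio, n(Cr2O7^2-) in the aliquot = 1/3 × 8.45 × 10^-4 = 2.82 × 10^-4 mol
[Cr2O7^2-] = 2.82 × 10^-4 / 0.00973 = 0.0290 mol/L

0.0290 M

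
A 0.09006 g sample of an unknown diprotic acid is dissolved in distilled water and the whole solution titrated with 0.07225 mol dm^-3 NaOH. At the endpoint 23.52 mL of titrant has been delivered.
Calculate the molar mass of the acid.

n(NaOH) = 0.02352 L × 0.07225 mol/L = 1.699 × 10^-3 mol
From the 1:2 ratio, n(H2A) = 1/2 × 1.699 × 10^-3 = 8.497 × 10^-4 mol
M = m / n = 0.09006 g / 8.497 × 10^-4 mol = 106.0 g/mol

106.0 g/mol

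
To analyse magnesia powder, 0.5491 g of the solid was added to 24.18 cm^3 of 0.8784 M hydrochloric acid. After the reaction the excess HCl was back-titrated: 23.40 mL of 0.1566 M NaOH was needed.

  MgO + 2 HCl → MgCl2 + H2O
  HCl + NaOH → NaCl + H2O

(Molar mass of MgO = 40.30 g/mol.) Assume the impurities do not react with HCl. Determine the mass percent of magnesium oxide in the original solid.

64.49 %

n(HCl) added = 0.02418 × 0.8784 = 0.02124 mol
n(NaOH) used in back-titration = 0.02340 × 0.1566 = 3.664 × 10^-3 mol
n(HCl) left over = 3.664 × 10^-3 mol (1:1 ratio)
n(HCl) consumed by analyte = 0.02124 − 3.664 × 10^-3 = 0.01758 mol
From the 1:2 ratio, n(MgO) = 1/2 × 0.01758 = 8.788 × 10^-3 mol
mass of MgO = 8.788 × 10^-3 × 40.30 = 0.3541 g
% MgO = 0.3541 / 0.5491 × 100 = 64.49 %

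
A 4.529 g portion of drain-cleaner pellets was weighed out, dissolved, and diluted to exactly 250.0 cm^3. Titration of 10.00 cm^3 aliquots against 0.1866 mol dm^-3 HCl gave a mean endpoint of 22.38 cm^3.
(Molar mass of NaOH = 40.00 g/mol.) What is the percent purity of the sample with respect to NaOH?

NaOH + HCl → NaCl + H2O
n(HCl) per titration = 0.02238 × 0.1866 = 4.176 × 10^-3 mol
n(NaOH) in each aliquot = 4.176 × 10^-3 mol (1:1 ratio)
n(NaOH) in the whole flask = 4.176 × 10^-3 × 250.0/10.00 = 0.1044 mol
mass of NaOH = 0.1044 × 40.00 = 4.176 g
% NaOH = 4.176 / 4.529 × 100 = 92.21 %

92.21 %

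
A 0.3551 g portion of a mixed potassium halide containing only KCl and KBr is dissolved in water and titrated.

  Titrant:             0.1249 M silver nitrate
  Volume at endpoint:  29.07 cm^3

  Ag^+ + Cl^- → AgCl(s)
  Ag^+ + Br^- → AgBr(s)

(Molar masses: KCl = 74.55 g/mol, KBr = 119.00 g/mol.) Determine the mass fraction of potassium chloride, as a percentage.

36.35 %

n(AgNO3) = 0.02907 × 0.1249 = 3.631 × 10^-3 mol
Let x = n(KCl), y = n(KBr).
Titrant: 1x + 1y = 3.631 × 10^-3;  mass: 74.55x + 119.00y = 0.3551
Solving, x = 1.732 × 10^-3 mol, y = 1.899 × 10^-3 mol
mass of KCl = 1.732 × 10^-3 × 74.55 = 0.1291 g
% KCl = 0.1291 / 0.3551 × 100 = 36.35 %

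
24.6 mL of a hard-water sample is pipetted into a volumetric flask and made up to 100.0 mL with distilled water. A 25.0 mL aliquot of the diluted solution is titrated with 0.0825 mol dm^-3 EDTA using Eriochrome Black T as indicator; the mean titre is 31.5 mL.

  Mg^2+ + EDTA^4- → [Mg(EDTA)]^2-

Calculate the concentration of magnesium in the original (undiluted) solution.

0.423 mol/L

n(EDTA) = 0.0315 × 0.0825 = 2.60 × 10^-3 mol
n(Mg2+) in the aliquot = 2.60 × 10^-3 mol (1:1 ratio)
[Mg2+]_dilute = 2.60 × 10^-3 / 0.0250 = 0.104 mol/L
Dilution factor = 100.0 / 24.6 = 4.065
[Mg2+]_stock = 0.104 × 4.065 = 0.423 mol/L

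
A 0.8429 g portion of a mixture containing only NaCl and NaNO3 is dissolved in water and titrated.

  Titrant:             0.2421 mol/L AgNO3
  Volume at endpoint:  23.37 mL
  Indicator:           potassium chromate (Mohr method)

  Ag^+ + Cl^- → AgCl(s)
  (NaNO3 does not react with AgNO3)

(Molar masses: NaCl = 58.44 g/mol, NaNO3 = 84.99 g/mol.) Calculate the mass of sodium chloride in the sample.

n(AgNO3) = 0.02337 × 0.2421 = 5.658 × 10^-3 mol
Let x = n(NaCl), y = n(NaNO3).
Titrant: 1x = 5.658 × 10^-3;  mass: 58.44x + 84.99y = 0.8429
Solving, x = 5.658 × 10^-3 mol, y = 6.027 × 10^-3 mol
mass of NaCl = 5.658 × 10^-3 × 58.44 = 0.3306 g

0.3306 g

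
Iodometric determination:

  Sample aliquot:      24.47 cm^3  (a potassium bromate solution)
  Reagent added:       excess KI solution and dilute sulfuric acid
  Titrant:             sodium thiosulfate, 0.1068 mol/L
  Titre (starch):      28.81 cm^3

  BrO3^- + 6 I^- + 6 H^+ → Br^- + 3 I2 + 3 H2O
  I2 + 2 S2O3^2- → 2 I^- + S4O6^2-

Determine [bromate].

0.02096 mol/L

n(S2O3^2-) = 0.02881 × 0.1068 = 3.077 × 10^-3 mol
n(I2) = n(S2O3^2-)/2 = 1.538 × 10^-3 mol
From the 1:3 ratio, n(BrO3^-) in the aliquot = 1/3 × 1.538 × 10^-3 = 5.128 × 10^-4 mol
[BrO3^-] = 5.128 × 10^-4 / 0.02447 = 0.02096 mol/L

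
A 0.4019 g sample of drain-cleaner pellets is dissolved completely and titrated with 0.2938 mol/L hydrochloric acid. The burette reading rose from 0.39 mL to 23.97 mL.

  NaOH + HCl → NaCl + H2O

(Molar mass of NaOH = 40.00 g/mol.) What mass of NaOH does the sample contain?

0.2771 g

n(HCl) = 0.02358 L × 0.2938 mol/L = 6.928 × 10^-3 mol
n(NaOH) = 6.928 × 10^-3 mol (1:1 ratio)
mass of NaOH = 6.928 × 10^-3 × 40.00 g/mol = 0.2771 g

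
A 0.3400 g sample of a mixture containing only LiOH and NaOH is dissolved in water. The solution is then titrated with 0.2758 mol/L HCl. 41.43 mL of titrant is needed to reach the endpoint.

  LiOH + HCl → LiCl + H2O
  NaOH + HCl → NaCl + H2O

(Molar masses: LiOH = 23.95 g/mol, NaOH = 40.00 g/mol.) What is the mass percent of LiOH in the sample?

51.37 %

n(HCl) = 0.04143 × 0.2758 = 0.01143 mol
Let x = n(LiOH), y = n(NaOH).
Titrant: 1x + 1y = 0.01143;  mass: 23.95x + 40.00y = 0.3400
Solving, x = 7.293 × 10^-3 mol, y = 4.133 × 10^-3 mol
mass of LiOH = 7.293 × 10^-3 × 23.95 = 0.1747 g
% LiOH = 0.1747 / 0.3400 × 100 = 51.37 %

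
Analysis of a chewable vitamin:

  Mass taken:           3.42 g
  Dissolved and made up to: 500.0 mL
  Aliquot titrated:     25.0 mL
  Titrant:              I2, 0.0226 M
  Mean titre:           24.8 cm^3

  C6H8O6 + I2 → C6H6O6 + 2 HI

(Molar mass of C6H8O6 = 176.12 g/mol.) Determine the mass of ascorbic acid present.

n(I2) per titration = 0.0248 × 0.0226 = 5.60 × 10^-4 mol
n(C6H8O6) in each aliquot = 5.60 × 10^-4 mol (1:1 ratio)
n(C6H8O6) in the whole flask = 5.60 × 10^-4 × 500.0/25.0 = 0.0112 mol
mass of C6H8O6 = 0.0112 × 176.12 = 1.97 g

1.97 g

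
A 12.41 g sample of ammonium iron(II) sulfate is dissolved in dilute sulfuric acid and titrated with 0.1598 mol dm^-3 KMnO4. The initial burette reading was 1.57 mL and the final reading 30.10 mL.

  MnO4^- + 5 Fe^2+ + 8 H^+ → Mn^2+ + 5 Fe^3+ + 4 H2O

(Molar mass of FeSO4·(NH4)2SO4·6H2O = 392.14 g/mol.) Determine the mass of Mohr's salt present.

8.939 g

n(KMnO4) = 0.02853 L × 0.1598 mol/L = 4.559 × 10^-3 mol
From the 5:1 ratio, n(FeSO4·(NH4)2SO4·6H2O) = 5/1 × 4.559 × 10^-3 = 0.02280 mol
mass of FeSO4·(NH4)2SO4·6H2O = 0.02280 × 392.14 g/mol = 8.939 g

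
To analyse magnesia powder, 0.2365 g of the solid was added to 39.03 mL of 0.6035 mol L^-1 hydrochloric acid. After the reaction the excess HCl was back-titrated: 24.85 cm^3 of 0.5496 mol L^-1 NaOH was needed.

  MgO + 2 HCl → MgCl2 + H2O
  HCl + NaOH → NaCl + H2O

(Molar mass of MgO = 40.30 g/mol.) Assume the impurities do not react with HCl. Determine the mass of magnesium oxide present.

n(HCl) added = 0.03903 × 0.6035 = 0.02355 mol
n(NaOH) used in back-titration = 0.02485 × 0.5496 = 0.01366 mol
n(HCl) left over = 0.01366 mol (1:1 ratio)
n(HCl) consumed by analyte = 0.02355 − 0.01366 = 9.897 × 10^-3 mol
From the 1:2 ratio, n(MgO) = 1/2 × 9.897 × 10^-3 = 4.949 × 10^-3 mol
mass of MgO = 4.949 × 10^-3 × 40.30 = 0.1994 g

0.1994 g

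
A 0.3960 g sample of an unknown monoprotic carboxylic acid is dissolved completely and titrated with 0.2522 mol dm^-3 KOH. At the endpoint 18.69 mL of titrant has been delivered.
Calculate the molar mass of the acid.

n(KOH) = 0.01869 L × 0.2522 mol/L = 4.714 × 10^-3 mol
n(HA) = 4.714 × 10^-3 mol (1:1 ratio)
M = m / n = 0.3960 g / 4.714 × 10^-3 mol = 84.01 g/mol

84.01 g/mol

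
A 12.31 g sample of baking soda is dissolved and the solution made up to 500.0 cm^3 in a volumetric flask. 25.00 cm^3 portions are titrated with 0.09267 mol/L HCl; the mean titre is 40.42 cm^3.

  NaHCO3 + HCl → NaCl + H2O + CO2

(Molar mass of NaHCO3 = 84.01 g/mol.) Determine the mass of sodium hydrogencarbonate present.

6.294 g

n(HCl) per titration = 0.04042 × 0.09267 = 3.746 × 10^-3 mol
n(NaHCO3) in each aliquot = 3.746 × 10^-3 mol (1:1 ratio)
n(NaHCO3) in the whole flask = 3.746 × 10^-3 × 500.0/25.00 = 0.07491 mol
mass of NaHCO3 = 0.07491 × 84.01 = 6.294 g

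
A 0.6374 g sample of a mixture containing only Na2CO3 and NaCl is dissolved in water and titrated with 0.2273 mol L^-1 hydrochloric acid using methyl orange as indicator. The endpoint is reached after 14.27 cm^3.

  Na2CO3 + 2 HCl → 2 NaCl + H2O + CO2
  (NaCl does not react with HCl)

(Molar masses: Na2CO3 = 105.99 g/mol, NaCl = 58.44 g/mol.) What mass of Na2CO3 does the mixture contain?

n(HCl) = 0.01427 × 0.2273 = 3.244 × 10^-3 mol
Let x = n(Na2CO3), y = n(NaCl).
Titrant: 2x = 3.244 × 10^-3;  mass: 105.99x + 58.44y = 0.6374
Solving, x = 1.622 × 10^-3 mol, y = 7.966 × 10^-3 mol
mass of Na2CO3 = 1.622 × 10^-3 × 105.99 = 0.1719 g

0.1719 g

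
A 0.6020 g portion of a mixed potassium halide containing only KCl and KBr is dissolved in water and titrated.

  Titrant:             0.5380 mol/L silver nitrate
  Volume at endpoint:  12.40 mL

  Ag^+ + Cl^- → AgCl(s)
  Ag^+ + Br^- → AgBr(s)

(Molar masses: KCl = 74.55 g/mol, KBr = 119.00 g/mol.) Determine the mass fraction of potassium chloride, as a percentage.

n(AgNO3) = 0.01240 × 0.5380 = 6.671 × 10^-3 mol
Let x = n(KCl), y = n(KBr).
Titrant: 1x + 1y = 6.671 × 10^-3;  mass: 74.55x + 119.00y = 0.6020
Solving, x = 4.317 × 10^-3 mol, y = 2.355 × 10^-3 mol
mass of KCl = 4.317 × 10^-3 × 74.55 = 0.3218 g
% KCl = 0.3218 / 0.6020 × 100 = 53.46 %

53.46 %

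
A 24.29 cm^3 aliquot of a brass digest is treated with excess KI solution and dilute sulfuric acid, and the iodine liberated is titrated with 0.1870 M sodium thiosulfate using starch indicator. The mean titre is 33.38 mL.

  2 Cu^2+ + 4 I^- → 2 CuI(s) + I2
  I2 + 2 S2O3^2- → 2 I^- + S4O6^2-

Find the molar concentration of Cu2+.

n(S2O3^2-) = 0.03338 × 0.1870 = 6.242 × 10^-3 mol
n(I2) = n(S2O3^2-)/2 = 3.121 × 10^-3 mol
From the 2:1 ratio, n(Cu2+) in the aliquot = 2/1 × 3.121 × 10^-3 = 6.242 × 10^-3 mol
[Cu2+] = 6.242 × 10^-3 / 0.02429 = 0.2570 mol/L

0.2570 M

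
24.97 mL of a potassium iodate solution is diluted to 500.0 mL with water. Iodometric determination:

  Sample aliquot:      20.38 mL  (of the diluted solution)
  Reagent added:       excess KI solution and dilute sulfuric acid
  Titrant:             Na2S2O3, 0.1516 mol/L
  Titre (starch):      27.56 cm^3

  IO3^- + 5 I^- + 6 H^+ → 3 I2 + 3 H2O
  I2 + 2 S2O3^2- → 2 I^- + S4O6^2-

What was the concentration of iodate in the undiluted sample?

n(S2O3^2-) = 0.02756 × 0.1516 = 4.178 × 10^-3 mol
n(I2) = n(S2O3^2-)/2 = 2.089 × 10^-3 mol
From the 1:3 ratio, n(IO3^-) in the aliquot = 1/3 × 2.089 × 10^-3 = 6.963 × 10^-4 mol
[IO3^-]_dilute = 6.963 × 10^-4 / 0.02038 = 0.03417 mol/L
[IO3^-]_original = 0.03417 × 500.0/24.97 = 0.6842 mol/L

0.6842 mol/L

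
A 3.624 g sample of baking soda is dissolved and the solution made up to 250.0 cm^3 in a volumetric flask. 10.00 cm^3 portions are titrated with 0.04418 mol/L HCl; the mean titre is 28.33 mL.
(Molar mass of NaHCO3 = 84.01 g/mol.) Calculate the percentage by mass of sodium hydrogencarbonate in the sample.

NaHCO3 + HCl → NaCl + H2O + CO2
n(HCl) per titration = 0.02833 × 0.04418 = 1.252 × 10^-3 mol
n(NaHCO3) in each aliquot = 1.252 × 10^-3 mol (1:1 ratio)
n(NaHCO3) in the whole flask = 1.252 × 10^-3 × 250.0/10.00 = 0.03129 mol
mass of NaHCO3 = 0.03129 × 84.01 = 2.629 g
% NaHCO3 = 2.629 / 3.624 × 100 = 72.54 %

72.54 %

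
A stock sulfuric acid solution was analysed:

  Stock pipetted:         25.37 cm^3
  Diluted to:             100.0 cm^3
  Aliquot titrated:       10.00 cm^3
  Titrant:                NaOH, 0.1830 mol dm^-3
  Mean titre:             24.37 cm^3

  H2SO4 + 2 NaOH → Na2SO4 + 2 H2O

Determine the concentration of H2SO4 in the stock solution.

n(NaOH) = 0.02437 × 0.1830 = 4.460 × 10^-3 mol
From the 1:2 ratio, n(H2SO4) in the aliquot = 1/2 × 4.460 × 10^-3 = 2.230 × 10^-3 mol
[H2SO4]_dilute = 2.230 × 10^-3 / 0.01000 = 0.2230 mol/L
Dilution factor = 100.0 / 25.37 = 3.942
[H2SO4]_stock = 0.2230 × 3.942 = 0.8789 mol/L

0.8789 mol/L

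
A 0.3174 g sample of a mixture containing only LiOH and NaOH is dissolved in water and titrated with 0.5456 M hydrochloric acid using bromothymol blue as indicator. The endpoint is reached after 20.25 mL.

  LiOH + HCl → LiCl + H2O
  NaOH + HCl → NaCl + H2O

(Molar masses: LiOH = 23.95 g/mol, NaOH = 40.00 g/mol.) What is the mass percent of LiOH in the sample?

n(HCl) = 0.02025 × 0.5456 = 0.01105 mol
Let x = n(LiOH), y = n(NaOH).
Titrant: 1x + 1y = 0.01105;  mass: 23.95x + 40.00y = 0.3174
Solving, x = 7.759 × 10^-3 mol, y = 3.289 × 10^-3 mol
mass of LiOH = 7.759 × 10^-3 × 23.95 = 0.1858 g
% LiOH = 0.1858 / 0.3174 × 100 = 58.55 %

58.55 %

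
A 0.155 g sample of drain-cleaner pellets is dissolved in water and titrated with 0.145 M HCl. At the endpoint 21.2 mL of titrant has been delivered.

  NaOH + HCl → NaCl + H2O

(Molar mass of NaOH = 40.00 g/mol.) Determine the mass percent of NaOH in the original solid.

n(HCl) = 0.0212 L × 0.145 mol/L = 3.07 × 10^-3 mol
n(NaOH) = 3.07 × 10^-3 mol (1:1 ratio)
mass of NaOH = 3.07 × 10^-3 × 40.00 g/mol = 0.123 g
% NaOH = 0.123 / 0.155 × 100 = 79.3 %

79.3 %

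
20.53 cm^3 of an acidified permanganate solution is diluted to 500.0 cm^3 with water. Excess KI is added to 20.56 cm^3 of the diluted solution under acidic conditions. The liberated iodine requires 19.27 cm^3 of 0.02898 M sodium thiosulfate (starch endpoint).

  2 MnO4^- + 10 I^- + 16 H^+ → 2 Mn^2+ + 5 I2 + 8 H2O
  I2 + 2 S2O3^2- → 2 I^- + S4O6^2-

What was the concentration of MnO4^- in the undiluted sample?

0.1323 M

n(S2O3^2-) = 0.01927 × 0.02898 = 5.584 × 10^-4 mol
n(I2) = n(S2O3^2-)/2 = 2.792 × 10^-4 mol
From the 2:5 ratio, n(MnO4^-) in the aliquot = 2/5 × 2.792 × 10^-4 = 1.117 × 10^-4 mol
[MnO4^-]_dilute = 1.117 × 10^-4 / 0.02056 = 0.005432 mol/L
[MnO4^-]_original = 0.005432 × 500.0/20.53 = 0.1323 mol/L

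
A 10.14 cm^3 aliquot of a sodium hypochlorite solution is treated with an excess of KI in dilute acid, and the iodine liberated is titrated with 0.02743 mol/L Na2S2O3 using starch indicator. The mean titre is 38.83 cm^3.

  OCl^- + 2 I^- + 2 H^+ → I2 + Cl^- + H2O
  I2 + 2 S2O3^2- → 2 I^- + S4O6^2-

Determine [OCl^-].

n(S2O3^2-) = 0.03883 × 0.02743 = 1.065 × 10^-3 mol
n(I2) = n(S2O3^2-)/2 = 5.326 × 10^-4 mol
n(OCl^-) in the aliquot = 5.326 × 10^-4 mol (1:1 ratio)
[OCl^-] = 5.326 × 10^-4 / 0.01014 = 0.05252 mol/L

0.05252 mol/L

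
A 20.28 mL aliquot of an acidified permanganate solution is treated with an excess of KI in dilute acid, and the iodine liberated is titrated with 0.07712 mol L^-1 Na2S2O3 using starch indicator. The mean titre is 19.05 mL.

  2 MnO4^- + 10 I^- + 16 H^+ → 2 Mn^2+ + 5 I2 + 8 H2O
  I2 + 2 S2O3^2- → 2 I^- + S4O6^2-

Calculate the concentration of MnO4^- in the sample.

0.01449 mol/L

n(S2O3^2-) = 0.01905 × 0.07712 = 1.469 × 10^-3 mol
n(I2) = n(S2O3^2-)/2 = 7.346 × 10^-4 mol
From the 2:5 ratio, n(MnO4^-) in the aliquot = 2/5 × 7.346 × 10^-4 = 2.938 × 10^-4 mol
[MnO4^-] = 2.938 × 10^-4 / 0.02028 = 0.01449 mol/L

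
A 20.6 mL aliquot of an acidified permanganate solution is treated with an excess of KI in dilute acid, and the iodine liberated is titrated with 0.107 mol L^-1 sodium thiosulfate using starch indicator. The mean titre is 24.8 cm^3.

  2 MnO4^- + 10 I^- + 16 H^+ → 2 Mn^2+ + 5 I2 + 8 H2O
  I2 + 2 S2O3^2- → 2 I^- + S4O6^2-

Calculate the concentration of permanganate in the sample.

n(S2O3^2-) = 0.0248 × 0.107 = 2.65 × 10^-3 mol
n(I2) = n(S2O3^2-)/2 = 1.33 × 10^-3 mol
From the 2:5 ratio, n(MnO4^-) in the aliquot = 2/5 × 1.33 × 10^-3 = 5.31 × 10^-4 mol
[MnO4^-] = 5.31 × 10^-4 / 0.0206 = 0.0258 mol/L

0.0258 mol/L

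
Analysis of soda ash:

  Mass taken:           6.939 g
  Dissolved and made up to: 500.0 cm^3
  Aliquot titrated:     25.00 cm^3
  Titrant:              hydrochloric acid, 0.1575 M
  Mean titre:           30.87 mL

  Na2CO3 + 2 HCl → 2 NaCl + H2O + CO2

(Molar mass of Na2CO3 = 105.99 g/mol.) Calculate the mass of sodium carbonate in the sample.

5.153 g

n(HCl) per titration = 0.03087 × 0.1575 = 4.862 × 10^-3 mol
From the 1:2 ratio, n(Na2CO3) in each aliquot = 1/2 × 4.862 × 10^-3 = 2.431 × 10^-3 mol
n(Na2CO3) in the whole flask = 2.431 × 10^-3 × 500.0/25.00 = 0.04862 mol
mass of Na2CO3 = 0.04862 × 105.99 = 5.153 g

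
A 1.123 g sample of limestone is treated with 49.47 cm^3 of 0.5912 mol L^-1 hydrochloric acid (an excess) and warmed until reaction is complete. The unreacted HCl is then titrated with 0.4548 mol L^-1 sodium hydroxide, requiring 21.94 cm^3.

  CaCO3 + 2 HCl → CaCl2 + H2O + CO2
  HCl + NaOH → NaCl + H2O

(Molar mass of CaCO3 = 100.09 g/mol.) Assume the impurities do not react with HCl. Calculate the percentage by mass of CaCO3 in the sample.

85.87 %

n(HCl) added = 0.04947 × 0.5912 = 0.02925 mol
n(NaOH) used in back-titration = 0.02194 × 0.4548 = 9.978 × 10^-3 mol
n(HCl) left over = 9.978 × 10^-3 mol (1:1 ratio)
n(HCl) consumed by analyte = 0.02925 − 9.978 × 10^-3 = 0.01927 mol
From the 1:2 ratio, n(CaCO3) = 1/2 × 0.01927 = 9.634 × 10^-3 mol
mass of CaCO3 = 9.634 × 10^-3 × 100.09 = 0.9643 g
% CaCO3 = 0.9643 / 1.123 × 100 = 85.87 %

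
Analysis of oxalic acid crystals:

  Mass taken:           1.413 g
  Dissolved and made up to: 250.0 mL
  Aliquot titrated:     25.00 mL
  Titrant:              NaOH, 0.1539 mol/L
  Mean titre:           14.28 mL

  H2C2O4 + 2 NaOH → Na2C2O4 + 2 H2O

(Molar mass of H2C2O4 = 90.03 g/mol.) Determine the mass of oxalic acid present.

n(NaOH) per titration = 0.01428 × 0.1539 = 2.198 × 10^-3 mol
From the 1:2 ratio, n(H2C2O4) in each aliquot = 1/2 × 2.198 × 10^-3 = 1.099 × 10^-3 mol
n(H2C2O4) in the whole flask = 1.099 × 10^-3 × 250.0/25.00 = 0.01099 mol
mass of H2C2O4 = 0.01099 × 90.03 = 0.9893 g

0.9893 g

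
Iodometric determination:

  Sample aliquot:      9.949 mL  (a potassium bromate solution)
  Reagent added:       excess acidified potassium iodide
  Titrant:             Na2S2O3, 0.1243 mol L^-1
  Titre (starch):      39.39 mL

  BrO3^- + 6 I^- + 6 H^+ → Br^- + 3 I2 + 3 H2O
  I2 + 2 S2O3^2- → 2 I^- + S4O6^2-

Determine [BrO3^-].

0.08202 mol/L

n(S2O3^2-) = 0.03939 × 0.1243 = 4.896 × 10^-3 mol
n(I2) = n(S2O3^2-)/2 = 2.448 × 10^-3 mol
From the 1:3 ratio, n(BrO3^-) in the aliquot = 1/3 × 2.448 × 10^-3 = 8.160 × 10^-4 mol
[BrO3^-] = 8.160 × 10^-4 / 0.009949 = 0.08202 mol/L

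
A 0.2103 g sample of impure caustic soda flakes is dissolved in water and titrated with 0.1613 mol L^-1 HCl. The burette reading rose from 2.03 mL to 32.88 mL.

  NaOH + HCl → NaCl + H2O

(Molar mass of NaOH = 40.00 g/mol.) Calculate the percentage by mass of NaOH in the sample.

94.65 %

n(HCl) = 0.03085 L × 0.1613 mol/L = 4.976 × 10^-3 mol
n(NaOH) = 4.976 × 10^-3 mol (1:1 ratio)
mass of NaOH = 4.976 × 10^-3 × 40.00 g/mol = 0.1990 g
% NaOH = 0.1990 / 0.2103 × 100 = 94.65 %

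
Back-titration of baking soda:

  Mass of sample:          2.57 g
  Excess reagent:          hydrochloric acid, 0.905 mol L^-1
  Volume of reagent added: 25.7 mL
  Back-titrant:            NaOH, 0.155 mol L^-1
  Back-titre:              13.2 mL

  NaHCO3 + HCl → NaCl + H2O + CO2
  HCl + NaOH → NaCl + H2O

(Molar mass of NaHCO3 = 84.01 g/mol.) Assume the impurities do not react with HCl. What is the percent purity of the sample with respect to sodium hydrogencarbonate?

n(HCl) added = 0.0257 × 0.905 = 0.0233 mol
n(NaOH) used in back-titration = 0.0132 × 0.155 = 2.05 × 10^-3 mol
n(HCl) left over = 2.05 × 10^-3 mol (1:1 ratio)
n(HCl) consumed by analyte = 0.0233 − 2.05 × 10^-3 = 0.0212 mol
n(NaHCO3) = 0.0212 mol (1:1 ratio)
mass of NaHCO3 = 0.0212 × 84.01 = 1.78 g
% NaHCO3 = 1.78 / 2.57 × 100 = 69.3 %

69.3 %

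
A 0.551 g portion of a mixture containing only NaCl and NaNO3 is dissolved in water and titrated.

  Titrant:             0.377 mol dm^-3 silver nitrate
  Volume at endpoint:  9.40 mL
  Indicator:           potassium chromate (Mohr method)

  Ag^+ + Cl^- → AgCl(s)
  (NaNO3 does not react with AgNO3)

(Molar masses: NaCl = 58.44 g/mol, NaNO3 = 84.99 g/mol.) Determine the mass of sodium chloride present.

n(AgNO3) = 0.00940 × 0.377 = 3.54 × 10^-3 mol
Let x = n(NaCl), y = n(NaNO3).
Titrant: 1x = 3.54 × 10^-3;  mass: 58.44x + 84.99y = 0.551
Solving, x = 3.54 × 10^-3 mol, y = 4.05 × 10^-3 mol
mass of NaCl = 3.54 × 10^-3 × 58.44 = 0.207 g

0.207 g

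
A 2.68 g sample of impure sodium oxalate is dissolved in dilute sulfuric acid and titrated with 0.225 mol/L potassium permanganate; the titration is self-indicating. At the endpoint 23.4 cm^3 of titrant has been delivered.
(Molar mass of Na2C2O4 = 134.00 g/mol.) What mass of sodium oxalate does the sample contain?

2 MnO4^- + 5 C2O4^2- + 16 H^+ → 2 Mn^2+ + 10 CO2 + 8 H2O
n(KMnO4) = 0.0234 L × 0.225 mol/L = 5.26 × 10^-3 mol
From the 5:2 ratio, n(Na2C2O4) = 5/2 × 5.26 × 10^-3 = 0.0132 mol
mass of Na2C2O4 = 0.0132 × 134.00 g/mol = 1.76 g

1.76 g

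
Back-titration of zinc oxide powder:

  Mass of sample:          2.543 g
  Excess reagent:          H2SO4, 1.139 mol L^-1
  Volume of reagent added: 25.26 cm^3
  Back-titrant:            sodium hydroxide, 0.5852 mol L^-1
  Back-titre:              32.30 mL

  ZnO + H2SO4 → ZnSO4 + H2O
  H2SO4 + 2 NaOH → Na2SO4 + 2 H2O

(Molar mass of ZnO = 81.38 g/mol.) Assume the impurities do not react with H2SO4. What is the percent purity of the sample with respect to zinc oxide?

n(H2SO4) added = 0.02526 × 1.139 = 0.02877 mol
n(NaOH) used in back-titration = 0.03230 × 0.5852 = 0.01890 mol
From the 1:2 ratio, n(H2SO4) left over = 1/2 × 0.01890 = 9.451 × 10^-3 mol
n(H2SO4) consumed by analyte = 0.02877 − 9.451 × 10^-3 = 0.01932 mol
n(ZnO) = 0.01932 mol (1:1 ratio)
mass of ZnO = 0.01932 × 81.38 = 1.572 g
% ZnO = 1.572 / 2.543 × 100 = 61.83 %

61.83 %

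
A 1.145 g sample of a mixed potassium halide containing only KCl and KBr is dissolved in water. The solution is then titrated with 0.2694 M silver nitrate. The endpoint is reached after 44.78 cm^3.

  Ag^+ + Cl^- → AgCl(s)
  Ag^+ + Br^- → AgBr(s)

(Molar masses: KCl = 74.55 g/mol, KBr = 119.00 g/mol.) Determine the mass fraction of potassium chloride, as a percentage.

n(AgNO3) = 0.04478 × 0.2694 = 0.01206 mol
Let x = n(KCl), y = n(KBr).
Titrant: 1x + 1y = 0.01206;  mass: 74.55x + 119.00y = 1.145
Solving, x = 6.537 × 10^-3 mol, y = 5.526 × 10^-3 mol
mass of KCl = 6.537 × 10^-3 × 74.55 = 0.4874 g
% KCl = 0.4874 / 1.145 × 100 = 42.56 %

42.56 %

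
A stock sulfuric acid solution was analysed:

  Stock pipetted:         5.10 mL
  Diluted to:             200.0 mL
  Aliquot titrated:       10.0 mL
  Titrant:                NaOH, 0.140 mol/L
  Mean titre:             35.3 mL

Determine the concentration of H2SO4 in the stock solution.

H2SO4 + 2 NaOH → Na2SO4 + 2 H2O
n(NaOH) = 0.0353 × 0.140 = 4.94 × 10^-3 mol
From the 1:2 ratio, n(H2SO4) in the aliquot = 1/2 × 4.94 × 10^-3 = 2.47 × 10^-3 mol
[H2SO4]_dilute = 2.47 × 10^-3 / 0.0100 = 0.247 mol/L
Dilution factor = 200.0 / 5.10 = 39.22
[H2SO4]_stock = 0.247 × 39.22 = 9.69 mol/L

9.69 mol/L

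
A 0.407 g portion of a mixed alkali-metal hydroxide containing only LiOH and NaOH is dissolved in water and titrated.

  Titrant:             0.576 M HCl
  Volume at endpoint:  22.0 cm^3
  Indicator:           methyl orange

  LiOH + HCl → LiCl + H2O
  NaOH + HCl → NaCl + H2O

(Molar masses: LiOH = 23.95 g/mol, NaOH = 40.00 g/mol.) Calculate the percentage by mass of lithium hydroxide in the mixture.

n(HCl) = 0.0220 × 0.576 = 0.0127 mol
Let x = n(LiOH), y = n(NaOH).
Titrant: 1x + 1y = 0.0127;  mass: 23.95x + 40.00y = 0.407
Solving, x = 6.22 × 10^-3 mol, y = 6.45 × 10^-3 mol
mass of LiOH = 6.22 × 10^-3 × 23.95 = 0.149 g
% LiOH = 0.149 / 0.407 × 100 = 36.6 %

36.6 %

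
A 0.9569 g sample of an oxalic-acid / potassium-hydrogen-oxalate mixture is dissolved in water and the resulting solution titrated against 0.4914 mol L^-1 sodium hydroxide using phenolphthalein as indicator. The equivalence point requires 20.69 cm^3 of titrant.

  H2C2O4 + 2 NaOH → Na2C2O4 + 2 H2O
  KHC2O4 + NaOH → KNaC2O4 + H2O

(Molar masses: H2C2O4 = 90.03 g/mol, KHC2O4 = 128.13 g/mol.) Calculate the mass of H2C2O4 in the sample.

0.1873 g

n(NaOH) = 0.02069 × 0.4914 = 0.01017 mol
Let x = n(H2C2O4), y = n(KHC2O4).
Titrant: 2x + 1y = 0.01017;  mass: 90.03x + 128.13y = 0.9569
Solving, x = 2.080 × 10^-3 mol, y = 6.006 × 10^-3 mol
mass of H2C2O4 = 2.080 × 10^-3 × 90.03 = 0.1873 g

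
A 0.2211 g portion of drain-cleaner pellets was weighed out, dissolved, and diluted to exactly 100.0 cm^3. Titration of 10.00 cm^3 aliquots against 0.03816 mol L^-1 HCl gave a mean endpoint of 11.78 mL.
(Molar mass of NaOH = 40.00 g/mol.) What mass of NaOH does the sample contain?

NaOH + HCl → NaCl + H2O
n(HCl) per titration = 0.01178 × 0.03816 = 4.495 × 10^-4 mol
n(NaOH) in each aliquot = 4.495 × 10^-4 mol (1:1 ratio)
n(NaOH) in the whole flask = 4.495 × 10^-4 × 100.0/10.00 = 4.495 × 10^-3 mol
mass of NaOH = 4.495 × 10^-3 × 40.00 = 0.1798 g

0.1798 g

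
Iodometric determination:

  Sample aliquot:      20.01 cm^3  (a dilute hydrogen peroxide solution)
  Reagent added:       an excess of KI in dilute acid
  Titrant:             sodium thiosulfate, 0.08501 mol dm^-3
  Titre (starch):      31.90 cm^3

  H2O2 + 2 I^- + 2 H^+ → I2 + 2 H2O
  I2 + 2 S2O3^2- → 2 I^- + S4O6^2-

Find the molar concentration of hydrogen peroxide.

0.06776 mol/L

n(S2O3^2-) = 0.03190 × 0.08501 = 2.712 × 10^-3 mol
n(I2) = n(S2O3^2-)/2 = 1.356 × 10^-3 mol
n(H2O2) in the aliquot = 1.356 × 10^-3 mol (1:1 ratio)
[H2O2] = 1.356 × 10^-3 / 0.02001 = 0.06776 mol/L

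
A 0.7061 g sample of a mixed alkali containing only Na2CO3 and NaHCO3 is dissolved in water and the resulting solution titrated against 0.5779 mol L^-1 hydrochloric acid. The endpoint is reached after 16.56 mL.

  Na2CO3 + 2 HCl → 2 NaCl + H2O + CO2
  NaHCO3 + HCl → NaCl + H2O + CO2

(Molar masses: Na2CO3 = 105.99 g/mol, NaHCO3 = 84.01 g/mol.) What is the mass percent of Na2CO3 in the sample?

23.69 %

n(HCl) = 0.01656 × 0.5779 = 9.570 × 10^-3 mol
Let x = n(Na2CO3), y = n(NaHCO3).
Titrant: 2x + 1y = 9.570 × 10^-3;  mass: 105.99x + 84.01y = 0.7061
Solving, x = 1.578 × 10^-3 mol, y = 6.414 × 10^-3 mol
mass of Na2CO3 = 1.578 × 10^-3 × 105.99 = 0.1672 g
% Na2CO3 = 0.1672 / 0.7061 × 100 = 23.69 %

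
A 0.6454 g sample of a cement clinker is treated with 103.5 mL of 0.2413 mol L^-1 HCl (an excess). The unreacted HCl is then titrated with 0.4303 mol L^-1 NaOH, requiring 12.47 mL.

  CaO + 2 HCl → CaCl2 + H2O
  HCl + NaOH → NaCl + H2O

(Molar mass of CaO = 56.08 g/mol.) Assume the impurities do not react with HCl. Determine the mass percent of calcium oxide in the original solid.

85.19 %

n(HCl) added = 0.1035 × 0.2413 = 0.02497 mol
n(NaOH) used in back-titration = 0.01247 × 0.4303 = 5.366 × 10^-3 mol
n(HCl) left over = 5.366 × 10^-3 mol (1:1 ratio)
n(HCl) consumed by analyte = 0.02497 − 5.366 × 10^-3 = 0.01961 mol
From the 1:2 ratio, n(CaO) = 1/2 × 0.01961 = 9.804 × 10^-3 mol
mass of CaO = 9.804 × 10^-3 × 56.08 = 0.5498 g
% CaO = 0.5498 / 0.6454 × 100 = 85.19 %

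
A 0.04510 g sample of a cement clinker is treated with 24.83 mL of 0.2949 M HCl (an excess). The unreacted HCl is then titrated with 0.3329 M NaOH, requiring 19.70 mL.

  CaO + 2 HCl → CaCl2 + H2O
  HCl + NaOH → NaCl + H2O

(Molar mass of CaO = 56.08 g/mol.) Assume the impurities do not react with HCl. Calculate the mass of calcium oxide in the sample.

0.02143 g

n(HCl) added = 0.02483 × 0.2949 = 7.322 × 10^-3 mol
n(NaOH) used in back-titration = 0.01970 × 0.3329 = 6.558 × 10^-3 mol
n(HCl) left over = 6.558 × 10^-3 mol (1:1 ratio)
n(HCl) consumed by analyte = 7.322 × 10^-3 − 6.558 × 10^-3 = 7.642 × 10^-4 mol
From the 1:2 ratio, n(CaO) = 1/2 × 7.642 × 10^-4 = 3.821 × 10^-4 mol
mass of CaO = 3.821 × 10^-4 × 56.08 = 0.02143 g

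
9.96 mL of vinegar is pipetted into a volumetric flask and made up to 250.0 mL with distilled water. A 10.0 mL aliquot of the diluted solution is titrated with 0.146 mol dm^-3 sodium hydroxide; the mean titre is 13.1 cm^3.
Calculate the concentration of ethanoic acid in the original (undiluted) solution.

4.80 mol/L

CH3COOH + NaOH → CH3COONa + H2O
n(NaOH) = 0.0131 × 0.146 = 1.91 × 10^-3 mol
n(CH3COOH) in the aliquot = 1.91 × 10^-3 mol (1:1 ratio)
[CH3COOH]_dilute = 1.91 × 10^-3 / 0.0100 = 0.191 mol/L
Dilution factor = 250.0 / 9.96 = 25.10
[CH3COOH]_stock = 0.191 × 25.10 = 4.80 mol/L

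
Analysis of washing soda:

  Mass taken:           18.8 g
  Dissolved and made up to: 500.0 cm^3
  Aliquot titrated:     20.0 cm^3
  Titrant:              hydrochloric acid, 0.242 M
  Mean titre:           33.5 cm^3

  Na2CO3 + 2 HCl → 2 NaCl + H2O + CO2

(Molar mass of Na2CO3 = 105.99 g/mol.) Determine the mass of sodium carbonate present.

n(HCl) per titration = 0.0335 × 0.242 = 8.11 × 10^-3 mol
From the 1:2 ratio, n(Na2CO3) in each aliquot = 1/2 × 8.11 × 10^-3 = 4.05 × 10^-3 mol
n(Na2CO3) in the whole flask = 4.05 × 10^-3 × 500.0/20.0 = 0.101 mol
mass of Na2CO3 = 0.101 × 105.99 = 10.7 g

10.7 g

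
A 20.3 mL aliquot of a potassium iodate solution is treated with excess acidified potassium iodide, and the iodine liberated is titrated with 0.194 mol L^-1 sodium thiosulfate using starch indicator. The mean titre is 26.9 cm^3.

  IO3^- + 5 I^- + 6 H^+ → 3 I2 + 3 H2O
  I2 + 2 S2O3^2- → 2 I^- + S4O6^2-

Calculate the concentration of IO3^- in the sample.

n(S2O3^2-) = 0.0269 × 0.194 = 5.22 × 10^-3 mol
n(I2) = n(S2O3^2-)/2 = 2.61 × 10^-3 mol
From the 1:3 ratio, n(IO3^-) in the aliquot = 1/3 × 2.61 × 10^-3 = 8.70 × 10^-4 mol
[IO3^-] = 8.70 × 10^-4 / 0.0203 = 0.0428 mol/L

0.0428 mol/L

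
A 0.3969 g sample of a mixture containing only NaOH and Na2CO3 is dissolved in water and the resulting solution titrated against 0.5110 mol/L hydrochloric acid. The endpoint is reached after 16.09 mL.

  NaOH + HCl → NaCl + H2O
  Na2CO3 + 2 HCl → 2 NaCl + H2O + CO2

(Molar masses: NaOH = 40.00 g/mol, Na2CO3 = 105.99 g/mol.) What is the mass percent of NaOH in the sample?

30.11 %

n(HCl) = 0.01609 × 0.5110 = 8.222 × 10^-3 mol
Let x = n(NaOH), y = n(Na2CO3).
Titrant: 1x + 2y = 8.222 × 10^-3;  mass: 40.00x + 105.99y = 0.3969
Solving, x = 2.988 × 10^-3 mol, y = 2.617 × 10^-3 mol
mass of NaOH = 2.988 × 10^-3 × 40.00 = 0.1195 g
% NaOH = 0.1195 / 0.3969 × 100 = 30.11 %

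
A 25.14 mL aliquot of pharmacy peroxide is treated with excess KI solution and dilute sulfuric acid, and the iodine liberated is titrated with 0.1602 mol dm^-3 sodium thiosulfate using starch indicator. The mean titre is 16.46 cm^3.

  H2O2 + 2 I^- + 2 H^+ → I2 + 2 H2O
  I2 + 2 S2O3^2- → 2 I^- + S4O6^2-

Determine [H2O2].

0.05244 mol/L

n(S2O3^2-) = 0.01646 × 0.1602 = 2.637 × 10^-3 mol
n(I2) = n(S2O3^2-)/2 = 1.318 × 10^-3 mol
n(H2O2) in the aliquot = 1.318 × 10^-3 mol (1:1 ratio)
[H2O2] = 1.318 × 10^-3 / 0.02514 = 0.05244 mol/L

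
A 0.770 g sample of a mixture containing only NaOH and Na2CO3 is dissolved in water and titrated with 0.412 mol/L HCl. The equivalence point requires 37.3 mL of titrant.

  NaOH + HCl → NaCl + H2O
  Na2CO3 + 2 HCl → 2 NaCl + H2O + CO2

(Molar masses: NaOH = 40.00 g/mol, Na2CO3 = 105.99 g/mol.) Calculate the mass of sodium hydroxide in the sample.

0.137 g

n(HCl) = 0.0373 × 0.412 = 0.0154 mol
Let x = n(NaOH), y = n(Na2CO3).
Titrant: 1x + 2y = 0.0154;  mass: 40.00x + 105.99y = 0.770
Solving, x = 3.42 × 10^-3 mol, y = 5.98 × 10^-3 mol
mass of NaOH = 3.42 × 10^-3 × 40.00 = 0.137 g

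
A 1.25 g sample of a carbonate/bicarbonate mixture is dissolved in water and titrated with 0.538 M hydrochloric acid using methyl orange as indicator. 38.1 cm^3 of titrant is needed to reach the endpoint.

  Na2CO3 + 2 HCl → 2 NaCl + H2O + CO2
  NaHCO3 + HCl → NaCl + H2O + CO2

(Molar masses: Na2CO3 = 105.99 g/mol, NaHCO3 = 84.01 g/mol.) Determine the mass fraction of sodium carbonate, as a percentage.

n(HCl) = 0.0381 × 0.538 = 0.0205 mol
Let x = n(Na2CO3), y = n(NaHCO3).
Titrant: 2x + 1y = 0.0205;  mass: 105.99x + 84.01y = 1.25
Solving, x = 7.61 × 10^-3 mol, y = 5.28 × 10^-3 mol
mass of Na2CO3 = 7.61 × 10^-3 × 105.99 = 0.807 g
% Na2CO3 = 0.807 / 1.25 × 100 = 64.5 %

64.5 %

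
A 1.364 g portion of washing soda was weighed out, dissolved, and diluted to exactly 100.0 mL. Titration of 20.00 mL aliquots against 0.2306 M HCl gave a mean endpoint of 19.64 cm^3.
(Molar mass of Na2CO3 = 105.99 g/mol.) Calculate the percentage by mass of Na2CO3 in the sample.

87.98 %

Na2CO3 + 2 HCl → 2 NaCl + H2O + CO2
n(HCl) per titration = 0.01964 × 0.2306 = 4.529 × 10^-3 mol
From the 1:2 ratio, n(Na2CO3) in each aliquot = 1/2 × 4.529 × 10^-3 = 2.264 × 10^-3 mol
n(Na2CO3) in the whole flask = 2.264 × 10^-3 × 100.0/20.00 = 0.01132 mol
mass of Na2CO3 = 0.01132 × 105.99 = 1.200 g
% Na2CO3 = 1.200 / 1.364 × 100 = 87.98 %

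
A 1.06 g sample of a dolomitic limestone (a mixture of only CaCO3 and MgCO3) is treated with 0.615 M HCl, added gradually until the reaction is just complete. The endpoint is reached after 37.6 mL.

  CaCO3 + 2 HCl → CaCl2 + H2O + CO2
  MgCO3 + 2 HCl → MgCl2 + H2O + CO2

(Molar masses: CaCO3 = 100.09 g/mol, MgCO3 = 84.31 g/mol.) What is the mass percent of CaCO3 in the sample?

51.0 %

n(HCl) = 0.0376 × 0.615 = 0.0231 mol
Let x = n(CaCO3), y = n(MgCO3).
Titrant: 2x + 2y = 0.0231;  mass: 100.09x + 84.31y = 1.06
Solving, x = 5.40 × 10^-3 mol, y = 6.16 × 10^-3 mol
mass of CaCO3 = 5.40 × 10^-3 × 100.09 = 0.540 g
% CaCO3 = 0.540 / 1.06 × 100 = 51.0 %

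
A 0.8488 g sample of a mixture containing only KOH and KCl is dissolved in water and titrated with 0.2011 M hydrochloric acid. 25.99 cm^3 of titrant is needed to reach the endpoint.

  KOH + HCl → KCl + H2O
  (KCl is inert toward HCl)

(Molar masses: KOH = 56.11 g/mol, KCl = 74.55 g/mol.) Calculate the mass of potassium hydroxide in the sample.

0.2933 g

n(HCl) = 0.02599 × 0.2011 = 5.227 × 10^-3 mol
Let x = n(KOH), y = n(KCl).
Titrant: 1x = 5.227 × 10^-3;  mass: 56.11x + 74.55y = 0.8488
Solving, x = 5.227 × 10^-3 mol, y = 7.452 × 10^-3 mol
mass of KOH = 5.227 × 10^-3 × 56.11 = 0.2933 g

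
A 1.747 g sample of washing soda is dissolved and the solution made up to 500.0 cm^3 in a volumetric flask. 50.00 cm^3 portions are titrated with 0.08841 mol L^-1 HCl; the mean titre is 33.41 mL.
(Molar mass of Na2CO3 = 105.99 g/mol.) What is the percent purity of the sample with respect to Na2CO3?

Na2CO3 + 2 HCl → 2 NaCl + H2O + CO2
n(HCl) per titration = 0.03341 × 0.08841 = 2.954 × 10^-3 mol
From the 1:2 ratio, n(Na2CO3) in each aliquot = 1/2 × 2.954 × 10^-3 = 1.477 × 10^-3 mol
n(Na2CO3) in the whole flask = 1.477 × 10^-3 × 500.0/50.00 = 0.01477 mol
mass of Na2CO3 = 0.01477 × 105.99 = 1.565 g
% Na2CO3 = 1.565 / 1.747 × 100 = 89.60 %

89.60 %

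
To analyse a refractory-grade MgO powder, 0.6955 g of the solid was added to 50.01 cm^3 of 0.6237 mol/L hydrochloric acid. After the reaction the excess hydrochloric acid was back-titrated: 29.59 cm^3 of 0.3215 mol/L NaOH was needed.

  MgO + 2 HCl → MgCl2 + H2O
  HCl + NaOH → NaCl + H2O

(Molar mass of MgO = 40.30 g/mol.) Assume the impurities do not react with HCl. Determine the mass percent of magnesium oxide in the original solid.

62.81 %

n(HCl) added = 0.05001 × 0.6237 = 0.03119 mol
n(NaOH) used in back-titration = 0.02959 × 0.3215 = 9.513 × 10^-3 mol
n(HCl) left over = 9.513 × 10^-3 mol (1:1 ratio)
n(HCl) consumed by analyte = 0.03119 − 9.513 × 10^-3 = 0.02168 mol
From the 1:2 ratio, n(MgO) = 1/2 × 0.02168 = 0.01084 mol
mass of MgO = 0.01084 × 40.30 = 0.4368 g
% MgO = 0.4368 / 0.6955 × 100 = 62.81 %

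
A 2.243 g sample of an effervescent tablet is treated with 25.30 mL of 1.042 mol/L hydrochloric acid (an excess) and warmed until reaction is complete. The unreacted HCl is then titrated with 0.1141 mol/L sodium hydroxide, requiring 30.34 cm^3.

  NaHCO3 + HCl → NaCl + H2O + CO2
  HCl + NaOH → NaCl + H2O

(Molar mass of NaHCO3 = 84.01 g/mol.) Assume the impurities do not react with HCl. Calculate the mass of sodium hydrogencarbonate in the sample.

1.924 g

n(HCl) added = 0.02530 × 1.042 = 0.02636 mol
n(NaOH) used in back-titration = 0.03034 × 0.1141 = 3.462 × 10^-3 mol
n(HCl) left over = 3.462 × 10^-3 mol (1:1 ratio)
n(HCl) consumed by analyte = 0.02636 − 3.462 × 10^-3 = 0.02290 mol
n(NaHCO3) = 0.02290 mol (1:1 ratio)
mass of NaHCO3 = 0.02290 × 84.01 = 1.924 g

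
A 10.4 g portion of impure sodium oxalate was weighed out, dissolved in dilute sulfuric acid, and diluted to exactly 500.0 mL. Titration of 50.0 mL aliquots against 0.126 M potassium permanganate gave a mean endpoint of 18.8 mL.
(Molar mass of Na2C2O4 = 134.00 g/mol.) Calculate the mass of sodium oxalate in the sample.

2 MnO4^- + 5 C2O4^2- + 16 H^+ → 2 Mn^2+ + 10 CO2 + 8 H2O
n(KMnO4) per titration = 0.0188 × 0.126 = 2.37 × 10^-3 mol
From the 5:2 ratio, n(Na2C2O4) in each aliquot = 5/2 × 2.37 × 10^-3 = 5.92 × 10^-3 mol
n(Na2C2O4) in the whole flask = 5.92 × 10^-3 × 500.0/50.0 = 0.0592 mol
mass of Na2C2O4 = 0.0592 × 134.00 = 7.94 g

7.94 g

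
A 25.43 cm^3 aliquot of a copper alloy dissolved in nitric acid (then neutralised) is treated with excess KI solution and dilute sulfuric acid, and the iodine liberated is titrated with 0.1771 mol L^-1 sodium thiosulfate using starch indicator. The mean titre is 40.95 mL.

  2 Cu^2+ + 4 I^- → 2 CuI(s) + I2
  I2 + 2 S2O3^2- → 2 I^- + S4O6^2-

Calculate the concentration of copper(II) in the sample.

n(S2O3^2-) = 0.04095 × 0.1771 = 7.252 × 10^-3 mol
n(I2) = n(S2O3^2-)/2 = 3.626 × 10^-3 mol
From the 2:1 ratio, n(Cu2+) in the aliquot = 2/1 × 3.626 × 10^-3 = 7.252 × 10^-3 mol
[Cu2+] = 7.252 × 10^-3 / 0.02543 = 0.2852 mol/L

0.2852 mol/L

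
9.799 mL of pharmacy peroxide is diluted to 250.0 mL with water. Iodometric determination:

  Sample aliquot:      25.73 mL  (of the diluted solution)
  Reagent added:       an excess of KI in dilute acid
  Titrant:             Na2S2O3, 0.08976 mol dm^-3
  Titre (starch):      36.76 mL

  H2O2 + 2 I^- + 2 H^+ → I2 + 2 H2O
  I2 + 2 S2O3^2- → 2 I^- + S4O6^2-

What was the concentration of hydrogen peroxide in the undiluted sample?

n(S2O3^2-) = 0.03676 × 0.08976 = 3.300 × 10^-3 mol
n(I2) = n(S2O3^2-)/2 = 1.650 × 10^-3 mol
n(H2O2) in the aliquot = 1.650 × 10^-3 mol (1:1 ratio)
[H2O2]_dilute = 1.650 × 10^-3 / 0.02573 = 0.06412 mol/L
[H2O2]_original = 0.06412 × 250.0/9.799 = 1.636 mol/L

1.636 mol/L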